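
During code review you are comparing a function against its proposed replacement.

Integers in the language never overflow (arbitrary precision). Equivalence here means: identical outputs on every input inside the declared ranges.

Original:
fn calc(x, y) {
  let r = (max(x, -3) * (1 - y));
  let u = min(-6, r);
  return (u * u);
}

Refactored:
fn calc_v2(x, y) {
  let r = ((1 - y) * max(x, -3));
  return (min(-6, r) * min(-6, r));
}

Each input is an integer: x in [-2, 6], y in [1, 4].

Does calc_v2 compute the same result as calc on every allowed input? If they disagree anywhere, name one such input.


The two versions differ — the changes include statement counts differ, min/max/abs usage differs, local variable names differ, constant usage differs.
As a probe, take x=1, y=3: calc runs r=-2, then u=-6, then returns 36; calc_v2 runs r=-2, then returns 36; both end at 36.
Sweeping the whole domain (36 inputs) finds no disagreement.
verdict: equivalent


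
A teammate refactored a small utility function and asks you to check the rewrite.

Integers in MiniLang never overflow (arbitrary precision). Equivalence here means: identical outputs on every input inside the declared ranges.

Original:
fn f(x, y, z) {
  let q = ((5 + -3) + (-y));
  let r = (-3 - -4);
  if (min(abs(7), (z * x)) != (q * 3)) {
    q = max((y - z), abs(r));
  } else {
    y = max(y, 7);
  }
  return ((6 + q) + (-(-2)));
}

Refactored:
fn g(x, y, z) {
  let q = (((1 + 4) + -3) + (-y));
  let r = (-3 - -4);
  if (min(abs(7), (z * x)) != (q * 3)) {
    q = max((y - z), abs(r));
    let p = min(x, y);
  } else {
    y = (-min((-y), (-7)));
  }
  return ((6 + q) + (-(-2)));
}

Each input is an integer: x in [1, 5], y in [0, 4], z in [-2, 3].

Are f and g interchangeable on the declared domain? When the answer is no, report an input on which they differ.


Side by side, the visible changes include: statement counts differ, plus local variable names differ, plus arithmetic usage differs, plus min/max/abs usage differs, plus constant usage differs.
Spot check at x=2, y=1, z=2 — f: q=1, then r=1, then (min(abs(7), (z * x)) != (q * 3)) is true, then q=1, then returns 9. g: q=1, then r=1, then (min(abs(7), (z * x)) != (q * 3)) is true, then q=1, then p=1, then returns 9. Both give 9.
Every one of the 150 inputs gives matching results.
verdict: equivalent


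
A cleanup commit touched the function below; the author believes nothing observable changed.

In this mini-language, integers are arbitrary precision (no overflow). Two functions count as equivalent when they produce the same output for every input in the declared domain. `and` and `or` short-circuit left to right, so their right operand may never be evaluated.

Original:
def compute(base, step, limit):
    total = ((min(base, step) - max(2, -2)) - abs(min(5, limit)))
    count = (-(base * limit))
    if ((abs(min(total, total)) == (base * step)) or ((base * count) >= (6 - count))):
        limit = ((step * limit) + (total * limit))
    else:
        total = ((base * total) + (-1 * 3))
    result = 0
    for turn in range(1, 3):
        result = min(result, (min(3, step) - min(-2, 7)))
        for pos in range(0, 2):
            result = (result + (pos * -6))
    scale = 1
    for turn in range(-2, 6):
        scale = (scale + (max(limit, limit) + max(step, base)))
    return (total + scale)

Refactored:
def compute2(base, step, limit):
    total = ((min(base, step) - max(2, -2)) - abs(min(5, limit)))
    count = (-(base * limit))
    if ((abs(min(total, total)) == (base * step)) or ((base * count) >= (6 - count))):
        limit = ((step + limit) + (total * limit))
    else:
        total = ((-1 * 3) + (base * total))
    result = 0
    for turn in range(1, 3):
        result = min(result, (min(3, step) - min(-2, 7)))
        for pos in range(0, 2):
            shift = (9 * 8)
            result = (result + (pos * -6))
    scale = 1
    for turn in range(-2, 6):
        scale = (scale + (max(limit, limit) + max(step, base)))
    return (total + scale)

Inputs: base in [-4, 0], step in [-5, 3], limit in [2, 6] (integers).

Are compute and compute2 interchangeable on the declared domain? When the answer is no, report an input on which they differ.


Take base=-4, step=-2, limit=2.
compute: total = -8; count = 8; ((abs(min(total, total)) == (base * step)) or ((base * count) >= (6 - count))) -> true; limit = -20; result = 0; [turn=1]; result = 0; [pos=0]; result = 0; [pos=1]; result = -6; [turn=2]; result = -6; [pos=0]; result = -6; [pos=1]; result = -12; scale = 1; [turn=-2]; scale = -21; [turn=-1]; scale = -43; [turn=0]; scale = -65; [turn=1]; scale = -87; [turn=2]; scale = -109; [turn=3]; scale = -131; [turn=4]; scale = -153; [turn=5]; scale = -175; return -183
compute2: total = -8; count = 8; ((abs(min(total, total)) == (base * step)) or ((base * count) >= (6 - count))) -> true; limit = -16; result = 0; [turn=1]; result = 0; [pos=0]; shift = 72; result = 0; [pos=1]; shift = 72; result = -6; [turn=2]; result = -6; [pos=0]; shift = 72; result = -6; [pos=1]; shift = 72; result = -12; scale = 1; [turn=-2]; scale = -17; [turn=-1]; scale = -35; [turn=0]; scale = -53; [turn=1]; scale = -71; [turn=2]; scale = -89; [turn=3]; scale = -107; [turn=4]; scale = -125; [turn=5]; scale = -143; return -151
-183 vs -151 — the two versions disagree here.
verdict: not equivalent; witness: base=-4, step=-2, limit=2


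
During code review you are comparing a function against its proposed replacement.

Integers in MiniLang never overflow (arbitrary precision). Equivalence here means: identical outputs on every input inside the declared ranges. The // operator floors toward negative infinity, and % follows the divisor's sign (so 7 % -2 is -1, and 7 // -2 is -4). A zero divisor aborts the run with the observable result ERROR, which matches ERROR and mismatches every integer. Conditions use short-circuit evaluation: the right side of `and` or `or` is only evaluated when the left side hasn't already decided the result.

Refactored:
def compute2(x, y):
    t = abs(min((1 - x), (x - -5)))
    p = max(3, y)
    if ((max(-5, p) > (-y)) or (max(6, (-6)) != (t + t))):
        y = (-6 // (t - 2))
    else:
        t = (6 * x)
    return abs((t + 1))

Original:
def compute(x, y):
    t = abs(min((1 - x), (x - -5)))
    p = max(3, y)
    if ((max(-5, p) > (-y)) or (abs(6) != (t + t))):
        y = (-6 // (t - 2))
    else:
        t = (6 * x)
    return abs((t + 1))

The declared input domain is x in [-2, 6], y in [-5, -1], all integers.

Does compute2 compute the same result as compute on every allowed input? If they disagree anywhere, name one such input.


The two are interchangeable: constant usage differs; min/max/abs usage differs, and every declared input agrees.
Spot check at x=-1, y=-2 — compute: t=2, then p=3, then ((max(-5, p) > (-y)) or (abs(6) != (t + t))) is true, then a zero divisor aborts: ERROR. compute2: t=2, then p=3, then ((max(-5, p) > (-y)) or (max(6, (-6)) != (t + t))) is true, then a zero divisor aborts: ERROR. Both give ERROR.
An exhaustive pass over the 45 declared inputs shows identical outputs.
verdict: equivalent


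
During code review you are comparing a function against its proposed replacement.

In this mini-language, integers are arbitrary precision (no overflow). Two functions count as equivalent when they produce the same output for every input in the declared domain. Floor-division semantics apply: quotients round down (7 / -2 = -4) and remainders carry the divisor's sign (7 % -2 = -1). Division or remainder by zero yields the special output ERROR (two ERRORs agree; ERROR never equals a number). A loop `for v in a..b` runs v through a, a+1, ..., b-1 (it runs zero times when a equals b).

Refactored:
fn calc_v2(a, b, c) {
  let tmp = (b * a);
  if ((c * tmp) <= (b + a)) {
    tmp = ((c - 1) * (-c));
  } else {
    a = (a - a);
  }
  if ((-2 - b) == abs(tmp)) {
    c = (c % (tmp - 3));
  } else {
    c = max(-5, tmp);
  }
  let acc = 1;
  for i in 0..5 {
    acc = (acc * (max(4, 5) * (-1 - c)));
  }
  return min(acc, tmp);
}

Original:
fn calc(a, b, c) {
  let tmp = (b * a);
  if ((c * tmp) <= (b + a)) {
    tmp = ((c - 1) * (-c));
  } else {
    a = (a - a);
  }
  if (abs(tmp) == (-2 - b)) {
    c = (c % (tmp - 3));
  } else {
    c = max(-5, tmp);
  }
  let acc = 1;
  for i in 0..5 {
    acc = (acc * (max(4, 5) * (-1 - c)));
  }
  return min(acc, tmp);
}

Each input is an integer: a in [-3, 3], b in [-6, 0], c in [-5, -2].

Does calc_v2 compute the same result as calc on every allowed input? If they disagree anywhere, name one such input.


The two versions differ — the changes include same computation, different form.
One worked example (a=3, b=-5, c=-5) — calc: tmp becomes -15; next ((c * tmp) <= (b + a)) evaluates to false; next a becomes 0; next (abs(tmp) == (-2 - b)) evaluates to false; next c becomes -5; next acc becomes 1; next at i=0:; next acc becomes 20; next at i=1:; next acc becomes 400; next at i=2:; next acc becomes 8000; next at i=3:; next acc becomes 160000; next at i=4:; next acc becomes 3200000; next final value -15; calc_v2: tmp becomes -15; next ((c * tmp) <= (b + a)) evaluates to false; next a becomes 0; next ((-2 - b) == abs(tmp)) evaluates to false; next c becomes -5; next acc becomes 1; next at i=0:; next acc becomes 20; next at i=1:; next acc becomes 400; next at i=2:; next acc becomes 8000; next at i=3:; next acc becomes 160000; next at i=4:; next acc becomes 3200000; next final value -15; agreement on -15.
An exhaustive pass over the 196 declared inputs shows identical outputs.
verdict: equivalent


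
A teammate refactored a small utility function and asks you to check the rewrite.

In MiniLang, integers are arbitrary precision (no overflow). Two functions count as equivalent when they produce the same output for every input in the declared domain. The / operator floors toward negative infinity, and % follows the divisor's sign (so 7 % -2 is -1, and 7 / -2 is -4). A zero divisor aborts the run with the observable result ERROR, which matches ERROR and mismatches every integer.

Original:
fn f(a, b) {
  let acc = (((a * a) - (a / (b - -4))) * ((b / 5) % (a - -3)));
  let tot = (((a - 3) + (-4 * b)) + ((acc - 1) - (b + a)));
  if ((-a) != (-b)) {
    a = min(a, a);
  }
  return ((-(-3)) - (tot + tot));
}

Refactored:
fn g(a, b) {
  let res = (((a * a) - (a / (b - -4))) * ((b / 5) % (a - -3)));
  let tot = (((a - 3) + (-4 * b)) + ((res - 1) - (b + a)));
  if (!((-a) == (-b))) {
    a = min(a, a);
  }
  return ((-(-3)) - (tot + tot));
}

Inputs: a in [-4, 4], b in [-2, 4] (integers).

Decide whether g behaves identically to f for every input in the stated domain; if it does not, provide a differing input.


Equivalent — the differences include boolean connective usage differs; local variable names differ; comparison usage differs, yet no declared input distinguishes the two.
Tracing a=-3, b=1: f: divide-by-zero, output ERROR | g: divide-by-zero, output ERROR — matching result ERROR.
Checked all 63 inputs in the declared domain: the outputs agree on every one.
verdict: equivalent


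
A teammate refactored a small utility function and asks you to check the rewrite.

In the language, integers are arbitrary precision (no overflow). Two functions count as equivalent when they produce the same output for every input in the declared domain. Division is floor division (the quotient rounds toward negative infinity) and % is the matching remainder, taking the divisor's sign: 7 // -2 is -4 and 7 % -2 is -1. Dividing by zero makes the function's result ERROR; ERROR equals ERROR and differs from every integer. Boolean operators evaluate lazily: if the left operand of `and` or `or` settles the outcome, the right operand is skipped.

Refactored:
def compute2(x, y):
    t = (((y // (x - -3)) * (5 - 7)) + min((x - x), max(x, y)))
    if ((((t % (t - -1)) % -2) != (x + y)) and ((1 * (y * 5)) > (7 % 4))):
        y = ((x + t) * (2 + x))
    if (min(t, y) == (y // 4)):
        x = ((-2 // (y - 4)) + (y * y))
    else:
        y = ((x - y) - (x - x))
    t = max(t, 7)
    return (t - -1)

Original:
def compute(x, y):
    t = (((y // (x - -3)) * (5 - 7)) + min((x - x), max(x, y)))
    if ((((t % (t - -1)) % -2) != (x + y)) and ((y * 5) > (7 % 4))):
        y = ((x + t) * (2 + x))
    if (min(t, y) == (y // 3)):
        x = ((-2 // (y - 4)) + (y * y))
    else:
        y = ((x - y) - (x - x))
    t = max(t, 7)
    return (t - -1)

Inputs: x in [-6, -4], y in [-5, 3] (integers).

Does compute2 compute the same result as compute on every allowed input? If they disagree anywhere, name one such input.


Equivalent. The edit looks behavioral (`3` became `4`), but over these ranges it never changes the outcome.
Sweeping the whole domain (27 inputs) finds no disagreement.
Spot check at x=-4, y=-4 — compute: t=-12, then ((((t % (t - -1)) % -2) != (x + y)) and ((y * 5) > (7 % 4))) is false, then (min(t, y) == (y // 3)) is false, then y=0, then t=7, then returns 8. compute2: t=-12, then ((((t % (t - -1)) % -2) != (x + y)) and ((1 * (y * 5)) > (7 % 4))) is false, then (min(t, y) == (y // 4)) is false, then y=0, then t=7, then returns 8. Both give 8.
verdict: equivalent


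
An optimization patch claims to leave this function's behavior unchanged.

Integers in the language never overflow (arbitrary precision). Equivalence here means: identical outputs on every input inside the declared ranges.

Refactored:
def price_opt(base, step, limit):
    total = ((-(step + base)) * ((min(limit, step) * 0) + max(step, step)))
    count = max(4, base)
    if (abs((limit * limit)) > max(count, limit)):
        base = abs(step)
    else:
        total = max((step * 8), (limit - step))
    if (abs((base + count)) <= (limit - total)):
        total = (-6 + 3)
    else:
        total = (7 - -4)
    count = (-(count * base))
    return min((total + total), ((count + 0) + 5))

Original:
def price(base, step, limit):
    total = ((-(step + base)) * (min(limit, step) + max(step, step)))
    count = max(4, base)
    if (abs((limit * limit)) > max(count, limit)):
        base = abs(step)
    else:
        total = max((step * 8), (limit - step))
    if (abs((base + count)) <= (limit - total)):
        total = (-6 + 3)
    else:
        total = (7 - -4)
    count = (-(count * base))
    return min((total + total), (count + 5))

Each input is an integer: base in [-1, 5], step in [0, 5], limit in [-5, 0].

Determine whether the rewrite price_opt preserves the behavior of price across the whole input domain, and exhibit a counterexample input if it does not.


Evaluate both at base=3, step=2, limit=-4.
price: total=10, then count=4, then (abs((limit * limit)) > max(count, limit)) is true, then base=2, then (abs((base + count)) <= (limit - total)) is false, then total=11, then count=-8, then returns -3
price_opt: total=-10, then count=4, then (abs((limit * limit)) > max(count, limit)) is true, then base=2, then (abs((base + count)) <= (limit - total)) is true, then total=-3, then count=-8, then returns -6
-3 against -6: the behavior changed.
verdict: not equivalent; witness: base=3, step=2, limit=-4


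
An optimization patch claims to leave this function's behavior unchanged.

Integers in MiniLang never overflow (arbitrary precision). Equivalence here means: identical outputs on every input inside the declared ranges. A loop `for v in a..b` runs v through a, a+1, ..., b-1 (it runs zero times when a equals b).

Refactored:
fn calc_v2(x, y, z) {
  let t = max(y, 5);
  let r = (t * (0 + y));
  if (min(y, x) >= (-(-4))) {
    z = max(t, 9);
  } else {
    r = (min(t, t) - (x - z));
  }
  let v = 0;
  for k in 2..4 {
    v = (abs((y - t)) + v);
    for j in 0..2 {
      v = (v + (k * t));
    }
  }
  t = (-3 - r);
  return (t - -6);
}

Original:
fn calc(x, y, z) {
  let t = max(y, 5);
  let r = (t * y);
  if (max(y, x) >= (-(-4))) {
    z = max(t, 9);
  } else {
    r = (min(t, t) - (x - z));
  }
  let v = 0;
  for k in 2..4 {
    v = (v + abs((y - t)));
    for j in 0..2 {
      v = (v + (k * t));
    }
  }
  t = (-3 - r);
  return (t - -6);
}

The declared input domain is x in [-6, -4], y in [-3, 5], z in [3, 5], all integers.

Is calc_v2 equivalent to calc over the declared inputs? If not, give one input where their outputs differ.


Consider the input x=-6, y=4, z=3.
calc: t := 5 | r := 20 | (max(y, x) >= (-(-4))): true | z := 9 | v := 0 | iter k=2: | v := 1 | iter j=0: | v := 11 | iter j=1: | v := 21 | iter k=3: | v := 22 | iter j=0: | v := 37 | iter j=1: | v := 52 | t := -23 | result -17
calc_v2: t := 5 | r := 20 | (min(y, x) >= (-(-4))): false | r := 14 | v := 0 | iter k=2: | v := 1 | iter j=0: | v := 11 | iter j=1: | v := 21 | iter k=3: | v := 22 | iter j=0: | v := 37 | iter j=1: | v := 52 | t := -17 | result -11
-17 != -11, so the rewrite changes behavior.
verdict: not equivalent; witness: x=-6, y=4, z=3


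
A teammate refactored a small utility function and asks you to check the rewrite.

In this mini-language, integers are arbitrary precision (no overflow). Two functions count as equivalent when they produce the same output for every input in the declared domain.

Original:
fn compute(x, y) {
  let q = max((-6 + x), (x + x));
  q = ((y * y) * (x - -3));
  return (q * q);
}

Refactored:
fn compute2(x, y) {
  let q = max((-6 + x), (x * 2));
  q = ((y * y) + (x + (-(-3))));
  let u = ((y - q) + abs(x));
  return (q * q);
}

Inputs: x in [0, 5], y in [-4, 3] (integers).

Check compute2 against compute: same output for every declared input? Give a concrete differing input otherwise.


Take x=0, y=-4.
compute: q=0, then q=48, then returns 2304
compute2: q=0, then q=19, then u=-23, then returns 361
2304 != 361, so the rewrite changes behavior.
verdict: not equivalent; witness: x=0, y=-4


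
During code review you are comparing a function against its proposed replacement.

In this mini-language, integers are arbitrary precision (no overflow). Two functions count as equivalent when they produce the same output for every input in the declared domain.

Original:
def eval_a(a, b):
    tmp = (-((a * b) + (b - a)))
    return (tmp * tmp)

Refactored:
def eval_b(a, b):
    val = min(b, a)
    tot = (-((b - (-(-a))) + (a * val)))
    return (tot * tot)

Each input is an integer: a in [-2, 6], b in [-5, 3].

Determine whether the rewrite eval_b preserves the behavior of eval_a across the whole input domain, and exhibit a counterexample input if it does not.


Consider the input a=-2, b=-1.
eval_a: tmp becomes -3; next final value 9
eval_b: val becomes -2; next tot becomes -5; next final value 25
9 != 25, so the rewrite changes behavior.
verdict: not equivalent; witness: a=-2, b=-1


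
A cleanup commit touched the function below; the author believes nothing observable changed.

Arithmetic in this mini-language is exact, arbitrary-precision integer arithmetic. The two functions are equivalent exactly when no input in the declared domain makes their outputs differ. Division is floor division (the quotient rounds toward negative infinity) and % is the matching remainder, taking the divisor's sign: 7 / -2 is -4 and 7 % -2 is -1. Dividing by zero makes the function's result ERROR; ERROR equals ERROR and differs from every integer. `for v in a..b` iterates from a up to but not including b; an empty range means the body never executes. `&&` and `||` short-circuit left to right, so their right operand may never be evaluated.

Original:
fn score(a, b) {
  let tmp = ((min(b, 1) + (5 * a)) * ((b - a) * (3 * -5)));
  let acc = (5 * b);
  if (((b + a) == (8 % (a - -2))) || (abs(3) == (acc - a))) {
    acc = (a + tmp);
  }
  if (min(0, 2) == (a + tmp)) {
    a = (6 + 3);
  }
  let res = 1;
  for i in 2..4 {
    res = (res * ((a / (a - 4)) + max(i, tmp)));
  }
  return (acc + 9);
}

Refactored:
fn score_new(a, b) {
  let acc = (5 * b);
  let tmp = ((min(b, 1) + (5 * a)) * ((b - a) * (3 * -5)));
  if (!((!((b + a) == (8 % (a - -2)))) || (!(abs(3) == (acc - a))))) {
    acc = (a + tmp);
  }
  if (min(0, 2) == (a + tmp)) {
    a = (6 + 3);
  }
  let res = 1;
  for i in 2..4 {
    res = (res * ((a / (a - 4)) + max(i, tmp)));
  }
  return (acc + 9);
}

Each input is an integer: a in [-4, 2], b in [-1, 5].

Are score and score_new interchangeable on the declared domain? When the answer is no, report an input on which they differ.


Evaluate both at a=-4, b=4.
score: tmp becomes 2280; next acc becomes 20; next (((b + a) == (8 % (a - -2))) || (abs(3) == (acc - a))) evaluates to true; next acc becomes 2276; next (min(0, 2) == (a + tmp)) evaluates to false; next res becomes 1; next at i=2:; next res becomes 2280; next at i=3:; next res becomes 5198400; next final value 2285
score_new: acc becomes 20; next tmp becomes 2280; next (!((!((b + a) == (8 % (a - -2)))) || (!(abs(3) == (acc - a))))) evaluates to false; next (min(0, 2) == (a + tmp)) evaluates to false; next res becomes 1; next at i=2:; next res becomes 2280; next at i=3:; next res becomes 5198400; next final value 29
2285 vs 29 — the two versions disagree here.
verdict: not equivalent; witness: a=-4, b=4


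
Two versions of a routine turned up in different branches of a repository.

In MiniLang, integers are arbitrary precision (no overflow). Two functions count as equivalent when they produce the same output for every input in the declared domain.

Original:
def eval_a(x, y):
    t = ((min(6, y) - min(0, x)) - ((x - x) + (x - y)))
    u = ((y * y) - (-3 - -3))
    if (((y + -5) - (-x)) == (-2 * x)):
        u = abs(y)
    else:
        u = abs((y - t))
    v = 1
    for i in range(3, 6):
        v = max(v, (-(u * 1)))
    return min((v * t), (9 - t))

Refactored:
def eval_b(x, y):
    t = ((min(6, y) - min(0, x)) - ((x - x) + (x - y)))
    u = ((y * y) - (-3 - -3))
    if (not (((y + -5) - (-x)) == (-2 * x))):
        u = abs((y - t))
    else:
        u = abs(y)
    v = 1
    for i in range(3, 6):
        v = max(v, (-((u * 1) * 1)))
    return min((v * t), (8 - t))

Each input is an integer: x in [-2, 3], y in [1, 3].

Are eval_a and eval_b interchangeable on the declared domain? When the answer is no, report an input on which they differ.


Not equivalent: x=-2, y=1 separates them (3 vs 2).
eval_a: t := 6 | u := 1 | (((y + -5) - (-x)) == (-2 * x)): false | u := 5 | v := 1 | iter i=3: | v := 1 | iter i=4: | v := 1 | iter i=5: | v := 1 | result 3
eval_b: t := 6 | u := 1 | (not (((y + -5) - (-x)) == (-2 * x))): true | u := 5 | v := 1 | iter i=3: | v := 1 | iter i=4: | v := 1 | iter i=5: | v := 1 | result 2
verdict: not equivalent; witness: x=-2, y=1


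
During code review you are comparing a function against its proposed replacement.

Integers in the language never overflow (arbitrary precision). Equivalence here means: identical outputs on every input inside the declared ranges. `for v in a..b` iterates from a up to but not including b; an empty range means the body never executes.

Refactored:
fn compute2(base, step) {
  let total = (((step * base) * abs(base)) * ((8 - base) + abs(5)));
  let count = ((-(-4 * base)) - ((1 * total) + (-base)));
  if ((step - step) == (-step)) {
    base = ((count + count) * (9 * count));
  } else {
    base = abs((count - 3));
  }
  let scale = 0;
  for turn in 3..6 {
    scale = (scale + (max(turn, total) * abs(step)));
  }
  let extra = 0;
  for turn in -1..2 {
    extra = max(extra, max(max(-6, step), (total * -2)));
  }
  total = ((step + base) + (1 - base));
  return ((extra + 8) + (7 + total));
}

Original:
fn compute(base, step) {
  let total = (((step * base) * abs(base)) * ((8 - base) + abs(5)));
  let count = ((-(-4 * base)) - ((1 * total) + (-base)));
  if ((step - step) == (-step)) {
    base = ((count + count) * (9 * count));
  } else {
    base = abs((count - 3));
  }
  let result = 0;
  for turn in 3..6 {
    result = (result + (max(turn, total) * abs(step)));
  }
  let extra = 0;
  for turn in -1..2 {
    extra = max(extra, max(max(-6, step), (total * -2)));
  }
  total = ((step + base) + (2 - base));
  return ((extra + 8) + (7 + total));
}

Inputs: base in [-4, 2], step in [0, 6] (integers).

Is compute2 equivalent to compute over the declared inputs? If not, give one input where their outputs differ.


Try base=-4, step=0.
compute: total becomes 0; next count becomes -20; next ((step - step) == (-step)) evaluates to true; next base becomes 7200; next result becomes 0; next at turn=3:; next result becomes 0; next at turn=4:; next result becomes 0; next at turn=5:; next result becomes 0; next extra becomes 0; next at turn=-1:; next extra becomes 0; next at turn=0:; next extra becomes 0; next at turn=1:; next extra becomes 0; next total becomes 2; next final value 17
compute2: total becomes 0; next count becomes -20; next ((step - step) == (-step)) evaluates to true; next base becomes 7200; next scale becomes 0; next at turn=3:; next scale becomes 0; next at turn=4:; next scale becomes 0; next at turn=5:; next scale becomes 0; next extra becomes 0; next at turn=-1:; next extra becomes 0; next at turn=0:; next extra becomes 0; next at turn=1:; next extra becomes 0; next total becomes 1; next final value 16
17 against 16: the behavior changed.
verdict: not equivalent; witness: base=-4, step=0


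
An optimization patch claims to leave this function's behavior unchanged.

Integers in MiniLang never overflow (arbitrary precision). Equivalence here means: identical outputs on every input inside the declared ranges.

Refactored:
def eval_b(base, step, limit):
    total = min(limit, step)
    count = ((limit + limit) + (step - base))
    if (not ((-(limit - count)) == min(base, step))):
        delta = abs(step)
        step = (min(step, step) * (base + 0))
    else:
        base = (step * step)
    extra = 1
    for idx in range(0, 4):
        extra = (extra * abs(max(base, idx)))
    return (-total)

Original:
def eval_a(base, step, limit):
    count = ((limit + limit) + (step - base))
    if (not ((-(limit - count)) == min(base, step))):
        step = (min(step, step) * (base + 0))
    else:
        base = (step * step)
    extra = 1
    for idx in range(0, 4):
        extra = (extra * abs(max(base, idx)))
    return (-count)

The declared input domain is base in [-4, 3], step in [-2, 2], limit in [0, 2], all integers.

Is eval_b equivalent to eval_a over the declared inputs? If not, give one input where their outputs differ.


These are not equivalent — on base=-4, step=-2, limit=0 the outputs split (-2 vs 2).
eval_a: count := 2 | (not ((-(limit - count)) == min(base, step))): true | step := 8 | extra := 1 | iter idx=0: | extra := 0 | iter idx=1: | extra := 0 | iter idx=2: | extra := 0 | iter idx=3: | extra := 0 | result -2
eval_b: total := -2 | count := 2 | (not ((-(limit - count)) == min(base, step))): true | delta := 2 | step := 8 | extra := 1 | iter idx=0: | extra := 0 | iter idx=1: | extra := 0 | iter idx=2: | extra := 0 | iter idx=3: | extra := 0 | result 2
verdict: not equivalent; witness: base=-4, step=-2, limit=0


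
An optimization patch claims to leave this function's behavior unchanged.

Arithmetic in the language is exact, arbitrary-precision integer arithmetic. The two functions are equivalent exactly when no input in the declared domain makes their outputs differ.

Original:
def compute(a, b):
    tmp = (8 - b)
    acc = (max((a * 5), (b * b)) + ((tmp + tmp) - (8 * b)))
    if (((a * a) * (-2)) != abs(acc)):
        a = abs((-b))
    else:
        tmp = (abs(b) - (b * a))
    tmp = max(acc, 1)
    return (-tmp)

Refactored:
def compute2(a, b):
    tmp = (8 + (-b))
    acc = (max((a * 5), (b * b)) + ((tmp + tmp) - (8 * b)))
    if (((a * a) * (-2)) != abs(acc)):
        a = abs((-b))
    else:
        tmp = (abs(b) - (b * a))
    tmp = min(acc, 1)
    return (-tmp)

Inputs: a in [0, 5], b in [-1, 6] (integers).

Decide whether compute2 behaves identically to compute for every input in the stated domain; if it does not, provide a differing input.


Not equivalent: a=0, b=-1 separates them (-27 vs -1).
compute: tmp=9, then acc=27, then (((a * a) * (-2)) != abs(acc)) is true, then a=1, then tmp=27, then returns -27
compute2: tmp=9, then acc=27, then (((a * a) * (-2)) != abs(acc)) is true, then a=1, then tmp=1, then returns -1
verdict: not equivalent; witness: a=0, b=-1


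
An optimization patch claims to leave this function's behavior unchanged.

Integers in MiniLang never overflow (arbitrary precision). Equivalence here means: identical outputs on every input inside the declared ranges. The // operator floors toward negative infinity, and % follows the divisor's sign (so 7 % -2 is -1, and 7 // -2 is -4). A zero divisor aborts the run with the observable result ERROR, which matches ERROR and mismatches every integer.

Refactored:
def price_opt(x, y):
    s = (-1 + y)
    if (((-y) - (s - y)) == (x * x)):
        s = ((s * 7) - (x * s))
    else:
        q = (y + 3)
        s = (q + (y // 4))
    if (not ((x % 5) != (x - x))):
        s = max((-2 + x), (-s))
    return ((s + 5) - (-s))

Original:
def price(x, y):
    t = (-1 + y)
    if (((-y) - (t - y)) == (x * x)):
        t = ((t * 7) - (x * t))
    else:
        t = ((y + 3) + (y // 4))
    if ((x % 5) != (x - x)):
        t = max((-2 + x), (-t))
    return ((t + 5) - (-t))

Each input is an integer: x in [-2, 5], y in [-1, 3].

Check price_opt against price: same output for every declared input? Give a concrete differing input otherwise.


Run the pair on x=-2, y=-1.
price: t becomes -2; next (((-y) - (t - y)) == (x * x)) evaluates to false; next t becomes 1; next ((x % 5) != (x - x)) evaluates to true; next t becomes -1; next final value 3
price_opt: s becomes -2; next (((-y) - (s - y)) == (x * x)) evaluates to false; next q becomes 2; next s becomes 1; next (not ((x % 5) != (x - x))) evaluates to false; next final value 7
3 != 7, so the rewrite changes behavior.
verdict: not equivalent; witness: x=-2, y=-1


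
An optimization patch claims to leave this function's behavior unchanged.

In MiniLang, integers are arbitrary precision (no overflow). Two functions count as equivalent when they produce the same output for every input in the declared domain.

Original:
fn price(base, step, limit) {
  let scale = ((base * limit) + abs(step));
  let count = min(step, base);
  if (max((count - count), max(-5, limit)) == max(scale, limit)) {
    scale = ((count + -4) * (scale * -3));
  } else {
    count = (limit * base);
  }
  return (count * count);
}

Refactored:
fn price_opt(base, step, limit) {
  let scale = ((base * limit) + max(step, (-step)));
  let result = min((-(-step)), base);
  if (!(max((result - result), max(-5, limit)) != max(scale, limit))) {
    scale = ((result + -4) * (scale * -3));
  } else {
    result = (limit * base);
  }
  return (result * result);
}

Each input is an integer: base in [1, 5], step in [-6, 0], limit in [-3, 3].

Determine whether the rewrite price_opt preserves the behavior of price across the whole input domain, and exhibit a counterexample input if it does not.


Side by side, the visible changes include: comparison usage differs, min/max/abs usage differs, local variable names differ, boolean connective usage differs.
Spot check at base=4, step=0, limit=-2 — price: scale := -8 | count := 0 | (max((count - count), max(-5, limit)) == max(scale, limit)): false | count := -8 | result 64. price_opt: scale := -8 | result := 0 | (!(max((result - result), max(-5, limit)) != max(scale, limit))): false | result := -8 | result 64. Both give 64.
Across all 245 domain points the two functions coincide.
verdict: equivalent


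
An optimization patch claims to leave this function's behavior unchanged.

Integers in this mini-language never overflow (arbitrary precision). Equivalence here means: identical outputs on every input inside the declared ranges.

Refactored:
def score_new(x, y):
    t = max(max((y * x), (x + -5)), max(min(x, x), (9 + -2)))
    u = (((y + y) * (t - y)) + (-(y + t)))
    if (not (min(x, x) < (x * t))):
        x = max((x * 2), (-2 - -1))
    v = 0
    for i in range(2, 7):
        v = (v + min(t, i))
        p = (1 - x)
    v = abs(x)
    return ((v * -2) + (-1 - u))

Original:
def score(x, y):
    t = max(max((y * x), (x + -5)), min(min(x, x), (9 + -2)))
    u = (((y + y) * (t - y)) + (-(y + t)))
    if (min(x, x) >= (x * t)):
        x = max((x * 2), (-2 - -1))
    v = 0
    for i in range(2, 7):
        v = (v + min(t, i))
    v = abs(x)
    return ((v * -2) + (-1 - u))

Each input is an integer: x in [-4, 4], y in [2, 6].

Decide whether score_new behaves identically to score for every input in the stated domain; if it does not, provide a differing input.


These are not equivalent — on x=-4, y=2 the outputs split (13 vs -14).
score: t = -4; u = -22; (min(x, x) >= (x * t)) -> false; v = 0; [i=2]; v = -4; [i=3]; v = -8; [i=4]; v = -12; [i=5]; v = -16; [i=6]; v = -20; v = 4; return 13
score_new: t = 7; u = 11; (not (min(x, x) < (x * t))) -> true; x = -1; v = 0; [i=2]; v = 2; p = 2; [i=3]; v = 5; p = 2; [i=4]; v = 9; p = 2; [i=5]; v = 14; p = 2; [i=6]; v = 20; p = 2; v = 1; return -14
verdict: not equivalent; witness: x=-4, y=2


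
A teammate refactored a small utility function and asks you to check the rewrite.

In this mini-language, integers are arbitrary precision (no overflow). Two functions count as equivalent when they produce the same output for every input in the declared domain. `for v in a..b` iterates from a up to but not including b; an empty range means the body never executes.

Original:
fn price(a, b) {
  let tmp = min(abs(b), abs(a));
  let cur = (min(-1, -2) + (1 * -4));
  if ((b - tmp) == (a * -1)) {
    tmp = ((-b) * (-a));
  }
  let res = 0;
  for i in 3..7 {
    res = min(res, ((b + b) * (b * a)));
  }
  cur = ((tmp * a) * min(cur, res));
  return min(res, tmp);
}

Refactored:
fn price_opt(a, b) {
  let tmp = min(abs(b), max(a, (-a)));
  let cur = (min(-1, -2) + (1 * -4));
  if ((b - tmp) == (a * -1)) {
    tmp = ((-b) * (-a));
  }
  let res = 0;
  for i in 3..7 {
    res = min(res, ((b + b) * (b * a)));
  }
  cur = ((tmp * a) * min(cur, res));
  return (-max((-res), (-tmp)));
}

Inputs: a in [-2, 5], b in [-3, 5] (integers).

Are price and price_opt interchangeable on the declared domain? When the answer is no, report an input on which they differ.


Differences: min/max/abs usage differs — yet all 72 inputs agree.
verdict: equivalent


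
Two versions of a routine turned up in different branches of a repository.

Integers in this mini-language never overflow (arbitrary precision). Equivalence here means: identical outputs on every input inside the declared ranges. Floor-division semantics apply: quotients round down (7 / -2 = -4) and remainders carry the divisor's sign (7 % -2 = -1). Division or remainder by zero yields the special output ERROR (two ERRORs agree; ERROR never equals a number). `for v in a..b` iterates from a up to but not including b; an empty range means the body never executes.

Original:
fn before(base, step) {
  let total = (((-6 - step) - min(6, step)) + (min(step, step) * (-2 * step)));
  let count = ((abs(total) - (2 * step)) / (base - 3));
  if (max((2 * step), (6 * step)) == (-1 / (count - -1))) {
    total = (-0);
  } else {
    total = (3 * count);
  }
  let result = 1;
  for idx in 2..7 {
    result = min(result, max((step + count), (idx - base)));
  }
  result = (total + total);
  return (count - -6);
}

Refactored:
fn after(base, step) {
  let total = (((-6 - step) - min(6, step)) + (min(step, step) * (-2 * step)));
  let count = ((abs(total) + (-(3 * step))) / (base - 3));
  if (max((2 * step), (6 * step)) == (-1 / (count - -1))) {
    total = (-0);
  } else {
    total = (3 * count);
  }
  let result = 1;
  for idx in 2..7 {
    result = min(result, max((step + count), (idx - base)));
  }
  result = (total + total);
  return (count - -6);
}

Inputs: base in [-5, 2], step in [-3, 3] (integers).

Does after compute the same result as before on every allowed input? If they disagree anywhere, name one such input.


These are not equivalent — on base=-5, step=-3 the outputs split (3 vs 2).
before: total=-18, then count=-3, then (max((2 * step), (6 * step)) == (-1 / (count - -1))) is false, then total=-9, then result=1, then (idx=2), then result=1, then (idx=3), then result=1, then (idx=4), then result=1, then (idx=5), then result=1, then (idx=6), then result=1, then result=-18, then returns 3
after: total=-18, then count=-4, then (max((2 * step), (6 * step)) == (-1 / (count - -1))) is false, then total=-12, then result=1, then (idx=2), then result=1, then (idx=3), then result=1, then (idx=4), then result=1, then (idx=5), then result=1, then (idx=6), then result=1, then result=-24, then returns 2
verdict: not equivalent; witness: base=-5, step=-3


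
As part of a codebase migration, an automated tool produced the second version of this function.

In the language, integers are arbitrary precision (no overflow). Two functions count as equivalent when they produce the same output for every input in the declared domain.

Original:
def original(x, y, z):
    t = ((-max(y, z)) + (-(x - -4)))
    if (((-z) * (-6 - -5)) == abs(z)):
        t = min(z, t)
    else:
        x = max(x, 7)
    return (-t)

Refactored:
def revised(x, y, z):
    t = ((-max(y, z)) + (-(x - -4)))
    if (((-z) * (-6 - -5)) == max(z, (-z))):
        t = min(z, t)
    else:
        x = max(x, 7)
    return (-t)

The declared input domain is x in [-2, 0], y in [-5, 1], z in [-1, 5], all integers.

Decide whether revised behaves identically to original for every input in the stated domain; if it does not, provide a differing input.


Comparing the listings, the differences include: min/max/abs usage differs.
Tracing x=-2, y=1, z=-1: original: t=-3, then (((-z) * (-6 - -5)) == abs(z)) is false, then x=7, then returns 3 | revised: t=-3, then (((-z) * (-6 - -5)) == max(z, (-z))) is false, then x=7, then returns 3 — matching result 3.
Across all 147 domain points the two functions coincide.
verdict: equivalent


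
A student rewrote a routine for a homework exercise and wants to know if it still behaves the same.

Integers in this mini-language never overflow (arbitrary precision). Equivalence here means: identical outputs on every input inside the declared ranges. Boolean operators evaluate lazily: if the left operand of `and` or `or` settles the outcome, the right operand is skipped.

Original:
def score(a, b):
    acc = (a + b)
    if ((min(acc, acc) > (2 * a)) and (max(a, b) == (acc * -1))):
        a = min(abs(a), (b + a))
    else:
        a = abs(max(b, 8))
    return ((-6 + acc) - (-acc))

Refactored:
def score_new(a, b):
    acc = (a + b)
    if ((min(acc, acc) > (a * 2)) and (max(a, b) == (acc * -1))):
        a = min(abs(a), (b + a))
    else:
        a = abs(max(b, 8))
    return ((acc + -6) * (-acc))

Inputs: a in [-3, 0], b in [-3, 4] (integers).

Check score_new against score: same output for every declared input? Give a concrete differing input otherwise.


Input a=-3, b=-3: -18 from score versus -72 from score_new.
verdict: not equivalent; witness: a=-3, b=-3


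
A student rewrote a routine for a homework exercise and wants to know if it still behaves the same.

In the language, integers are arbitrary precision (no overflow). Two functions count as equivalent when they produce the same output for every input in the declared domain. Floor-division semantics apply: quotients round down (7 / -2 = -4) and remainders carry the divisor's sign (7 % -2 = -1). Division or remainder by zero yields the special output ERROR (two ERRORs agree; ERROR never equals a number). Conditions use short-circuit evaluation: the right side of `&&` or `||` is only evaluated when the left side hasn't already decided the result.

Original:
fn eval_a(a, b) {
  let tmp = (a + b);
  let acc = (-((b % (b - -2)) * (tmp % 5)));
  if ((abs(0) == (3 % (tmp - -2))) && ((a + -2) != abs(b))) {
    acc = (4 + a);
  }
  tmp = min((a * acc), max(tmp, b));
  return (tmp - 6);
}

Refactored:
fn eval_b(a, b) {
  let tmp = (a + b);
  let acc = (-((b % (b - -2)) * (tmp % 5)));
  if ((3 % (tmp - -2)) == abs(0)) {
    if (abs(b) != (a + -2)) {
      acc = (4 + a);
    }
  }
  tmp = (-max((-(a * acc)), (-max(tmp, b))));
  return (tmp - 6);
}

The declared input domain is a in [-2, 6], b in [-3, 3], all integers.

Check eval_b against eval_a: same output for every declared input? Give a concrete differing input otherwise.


The two are interchangeable: min/max/abs usage differs, plus boolean connective usage differs, plus statement counts differ, plus branching structure differs, and every declared input agrees.
One worked example (a=1, b=3) — eval_a: tmp = 4; acc = -12; ((abs(0) == (3 % (tmp - -2))) && ((a + -2) != abs(b))) -> false; tmp = -12; return -18; eval_b: tmp = 4; acc = -12; ((3 % (tmp - -2)) == abs(0)) -> false; tmp = -12; return -18; agreement on -18.
Sweeping the whole domain (63 inputs) finds no disagreement.
verdict: equivalent
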